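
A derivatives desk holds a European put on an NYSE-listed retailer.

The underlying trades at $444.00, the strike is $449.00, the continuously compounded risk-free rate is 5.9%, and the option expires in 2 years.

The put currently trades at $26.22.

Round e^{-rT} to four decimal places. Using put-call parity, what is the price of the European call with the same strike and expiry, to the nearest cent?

e^(−rT) = e^(−0.059·2) = 0.8887
Put-call parity: C − P = S − K·e^(−rT) = 444 − 449·0.8887 = 444 − 399.0263 = 44.9737
C = P + (C − P) = 26.22 + (44.9737) = 71.1937

$71.19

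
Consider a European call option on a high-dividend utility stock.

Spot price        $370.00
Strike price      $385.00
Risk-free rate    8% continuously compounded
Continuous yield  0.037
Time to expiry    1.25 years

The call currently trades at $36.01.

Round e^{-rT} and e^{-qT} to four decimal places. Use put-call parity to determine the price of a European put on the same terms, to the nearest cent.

e^(−qT) = e^(−0.037·1.25) = 0.9548;  e^(−rT) = e^(−0.08·1.25) = 0.9048
Put-call parity: C − P = S·e^(−qT) − K·e^(−rT) = 370·0.9548 − 385·0.9048 = 353.2760 − 348.3480 = 4.9280
P = C − (C − P) = 36.01 − (4.9280) = 31.0820

$31.08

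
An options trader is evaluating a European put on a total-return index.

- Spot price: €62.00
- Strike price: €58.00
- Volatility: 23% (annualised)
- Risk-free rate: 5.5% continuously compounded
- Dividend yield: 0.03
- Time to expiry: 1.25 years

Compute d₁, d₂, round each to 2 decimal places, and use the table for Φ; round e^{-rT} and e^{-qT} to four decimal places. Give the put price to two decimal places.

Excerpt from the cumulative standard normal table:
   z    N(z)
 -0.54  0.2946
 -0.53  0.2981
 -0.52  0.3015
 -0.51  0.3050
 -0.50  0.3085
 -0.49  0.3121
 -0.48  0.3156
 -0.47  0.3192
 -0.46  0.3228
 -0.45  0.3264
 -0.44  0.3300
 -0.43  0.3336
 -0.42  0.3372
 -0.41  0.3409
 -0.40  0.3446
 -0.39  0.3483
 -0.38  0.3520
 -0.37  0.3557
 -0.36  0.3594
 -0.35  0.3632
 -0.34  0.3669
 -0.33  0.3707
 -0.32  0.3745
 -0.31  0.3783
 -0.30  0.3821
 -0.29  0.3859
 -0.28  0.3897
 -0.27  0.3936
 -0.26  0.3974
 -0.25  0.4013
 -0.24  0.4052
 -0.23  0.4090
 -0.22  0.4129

€3.52

T = 1.25;  σ√T = 0.2571
d₁ = [ln(62/58) + (0.055 − 0.03 + 0.23²/2)·1.25] / 0.2571 = [0.0667 + 0.0643] / 0.2571 = 0.5094 which rounds to 0.51
d₂ = d₁ − σ√T = 0.5094 − 0.2571 = 0.2523 which rounds to 0.25
e^(−qT) = e^(−0.03·1.25) = 0.9632;  e^(−rT) = e^(−0.055·1.25) = 0.9336
P = 58·0.9336·N(-0.25) − 62·0.9632·N(-0.51) = 58·0.9336·0.4013 − 62·0.9632·0.3050 = 21.7299 − 18.2141 = 3.5158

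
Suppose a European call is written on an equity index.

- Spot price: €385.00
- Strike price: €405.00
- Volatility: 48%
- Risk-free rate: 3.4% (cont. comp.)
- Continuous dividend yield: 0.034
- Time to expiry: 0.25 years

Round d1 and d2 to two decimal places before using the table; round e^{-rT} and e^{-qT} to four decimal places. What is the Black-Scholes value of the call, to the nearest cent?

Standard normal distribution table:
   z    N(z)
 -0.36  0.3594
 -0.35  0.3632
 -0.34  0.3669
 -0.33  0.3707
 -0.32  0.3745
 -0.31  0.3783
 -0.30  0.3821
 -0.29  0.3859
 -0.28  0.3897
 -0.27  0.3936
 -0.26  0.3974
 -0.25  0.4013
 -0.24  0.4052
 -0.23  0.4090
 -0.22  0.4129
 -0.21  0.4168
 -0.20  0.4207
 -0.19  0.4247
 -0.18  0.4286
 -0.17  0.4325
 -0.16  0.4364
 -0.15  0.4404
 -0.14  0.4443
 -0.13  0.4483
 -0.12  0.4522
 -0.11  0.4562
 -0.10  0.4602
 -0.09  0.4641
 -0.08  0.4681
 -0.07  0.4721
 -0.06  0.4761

€28.30

σ√T = 0.48 × 0.5000 = 0.2400
ln(S/K) + (r − q + σ²/2)T = ln(385/405) + (0.034 − 0.034 + 0.48²/2)·0.25 = -0.0506 + 0.0288 = -0.0218
d₁ = -0.0218 / 0.2400 = -0.0910 ⇒ -0.09
d₂ = d₁ − σ√T = -0.0910 − 0.2400 = -0.3310 ⇒ -0.33
e^(−qT) = e^(−0.034·0.25) = 0.9915;  e^(−rT) = e^(−0.034·0.25) = 0.9915
N(d₁) = N(-0.09) = 0.4641;  N(d₂) = N(-0.33) = 0.3707
C = 385·0.9915·0.4641 − 405·0.9915·0.3707 = 177.1597 − 148.8574 = 28.3024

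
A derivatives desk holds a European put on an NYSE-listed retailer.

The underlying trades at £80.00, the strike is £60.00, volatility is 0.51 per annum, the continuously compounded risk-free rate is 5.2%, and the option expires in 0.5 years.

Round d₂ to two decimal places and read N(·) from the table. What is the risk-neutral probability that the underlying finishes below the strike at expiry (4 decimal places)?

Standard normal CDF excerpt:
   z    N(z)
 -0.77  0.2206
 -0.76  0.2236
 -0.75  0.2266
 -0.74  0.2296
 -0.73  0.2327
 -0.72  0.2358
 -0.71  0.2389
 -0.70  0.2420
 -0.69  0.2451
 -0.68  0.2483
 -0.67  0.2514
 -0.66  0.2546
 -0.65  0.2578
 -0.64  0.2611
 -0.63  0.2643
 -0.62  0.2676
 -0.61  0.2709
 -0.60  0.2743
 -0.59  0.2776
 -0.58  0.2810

0.2451

σ√T = 0.51 × 0.7071 = 0.3606
d₁ = [ln(80/60) + (0.052 + ½·0.51²)·0.5] / (σ√T) = (0.2877 + 0.0910) / 0.3606 = 1.0501 which rounds to 1.05
d₂ = 1.0501 − 0.3606 = 0.6895 which rounds to 0.69
Risk-neutral Pr[S_T < K] = N(−d₂) = N(-0.69) = 0.2451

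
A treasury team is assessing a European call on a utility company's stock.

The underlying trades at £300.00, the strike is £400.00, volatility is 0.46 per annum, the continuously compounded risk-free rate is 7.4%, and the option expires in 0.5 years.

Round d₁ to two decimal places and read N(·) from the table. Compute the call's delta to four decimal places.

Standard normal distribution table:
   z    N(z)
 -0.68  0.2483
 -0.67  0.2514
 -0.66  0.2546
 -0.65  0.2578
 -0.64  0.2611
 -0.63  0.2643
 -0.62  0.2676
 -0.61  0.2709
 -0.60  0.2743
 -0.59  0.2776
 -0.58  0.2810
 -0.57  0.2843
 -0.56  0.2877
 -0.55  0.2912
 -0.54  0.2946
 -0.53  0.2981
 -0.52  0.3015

0.2709

T = 0.5;  σ√T = 0.3253
ln(S/K) + (r + σ²/2)T = ln(300/400) + (0.074 + 0.46²/2)·0.5 = -0.2877 + 0.0899 = -0.1978
d₁ = -0.1978 / 0.3253 = -0.6081 → -0.61
N(d₁) = N(-0.61) = 0.2709
Δ_call = N(d₁) = 0.2709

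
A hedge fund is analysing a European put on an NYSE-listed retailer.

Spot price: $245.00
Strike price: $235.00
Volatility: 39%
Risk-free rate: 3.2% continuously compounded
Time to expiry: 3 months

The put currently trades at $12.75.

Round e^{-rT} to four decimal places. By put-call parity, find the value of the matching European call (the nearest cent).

exp(−rT) = exp(−0.032·0.25) = 0.9920
Put-call parity: C − P = S − K·e^(−rT) = 245 − 235·0.9920 = 245 − 233.1200 = 11.8800
C = P + (C − P) = 12.75 + (11.8800) = 24.6300

$24.63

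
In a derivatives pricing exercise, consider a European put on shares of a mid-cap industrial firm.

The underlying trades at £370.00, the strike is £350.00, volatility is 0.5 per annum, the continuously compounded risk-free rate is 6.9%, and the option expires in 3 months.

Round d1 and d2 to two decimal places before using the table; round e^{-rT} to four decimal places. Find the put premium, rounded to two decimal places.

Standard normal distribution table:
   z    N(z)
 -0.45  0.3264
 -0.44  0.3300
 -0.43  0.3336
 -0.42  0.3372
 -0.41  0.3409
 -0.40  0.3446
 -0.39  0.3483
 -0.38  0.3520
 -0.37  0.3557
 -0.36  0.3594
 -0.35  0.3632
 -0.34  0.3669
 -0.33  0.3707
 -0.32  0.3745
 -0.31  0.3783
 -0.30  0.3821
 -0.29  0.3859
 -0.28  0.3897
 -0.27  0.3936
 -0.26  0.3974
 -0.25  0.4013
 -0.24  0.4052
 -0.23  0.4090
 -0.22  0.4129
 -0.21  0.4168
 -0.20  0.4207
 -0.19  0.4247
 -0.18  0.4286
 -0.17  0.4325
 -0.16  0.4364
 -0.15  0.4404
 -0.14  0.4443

£24.02

σ√T = 0.5 × 0.5000 = 0.2500
d₁ = [ln(370/350) + (0.069 + ½·0.5²)·0.25] / (σ√T) = (0.0556 + 0.0485) / 0.2500 = 0.4163 → 0.42
d₂ = 0.4163 − 0.2500 = 0.1663 → 0.17
e^(−rT) = e^(−0.069·0.25) = 0.9829
P = 350·0.9829·N(-0.17) − 370·N(-0.42) = 350·0.9829·0.4325 − 370·0.3372 = 148.7865 − 124.7640 = 24.0225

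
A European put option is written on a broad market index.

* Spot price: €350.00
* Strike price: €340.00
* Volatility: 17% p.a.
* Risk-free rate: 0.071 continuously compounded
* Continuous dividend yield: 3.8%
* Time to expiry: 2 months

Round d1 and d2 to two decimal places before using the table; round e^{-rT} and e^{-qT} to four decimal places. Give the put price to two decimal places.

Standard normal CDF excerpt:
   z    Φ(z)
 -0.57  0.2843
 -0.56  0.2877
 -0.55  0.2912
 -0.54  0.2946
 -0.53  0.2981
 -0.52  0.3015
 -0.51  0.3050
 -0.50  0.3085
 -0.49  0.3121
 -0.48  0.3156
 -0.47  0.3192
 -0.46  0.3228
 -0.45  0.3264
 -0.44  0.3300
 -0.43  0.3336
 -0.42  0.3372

σ√T = 0.17 × 0.4082 = 0.0694
d₁ = [ln(350/340) + (0.071 − 0.038 + 0.17²/2)·0.1667] / 0.0694 = [0.0290 + 0.0079] / 0.0694 = 0.5316 → 0.53
d₂ = d₁ − σ√T = 0.5316 − 0.0694 = 0.4622 → 0.46
e^(−qT) = e^(−0.038·0.1667) = 0.9937;  e^(−rT) = e^(−0.071·0.1667) = 0.9882
P = 340·0.9882·N(-0.46) − 350·0.9937·N(-0.53) = 340·0.9882·0.3228 − 350·0.9937·0.2981 = 108.4569 − 103.6777 = 4.7792

€4.78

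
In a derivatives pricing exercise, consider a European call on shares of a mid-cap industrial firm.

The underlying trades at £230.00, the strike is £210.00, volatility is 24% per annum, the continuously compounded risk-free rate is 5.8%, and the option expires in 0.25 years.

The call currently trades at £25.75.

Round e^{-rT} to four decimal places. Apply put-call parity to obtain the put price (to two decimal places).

e^(−rT) = e^(−0.058·0.25) = 0.9856
Put-call parity: C − P = S − K·e^(−rT) = 230 − 210·0.9856 = 230 − 206.9760 = 23.0240
P = C − (C − P) = 25.75 − (23.0240) = 2.7260

£2.73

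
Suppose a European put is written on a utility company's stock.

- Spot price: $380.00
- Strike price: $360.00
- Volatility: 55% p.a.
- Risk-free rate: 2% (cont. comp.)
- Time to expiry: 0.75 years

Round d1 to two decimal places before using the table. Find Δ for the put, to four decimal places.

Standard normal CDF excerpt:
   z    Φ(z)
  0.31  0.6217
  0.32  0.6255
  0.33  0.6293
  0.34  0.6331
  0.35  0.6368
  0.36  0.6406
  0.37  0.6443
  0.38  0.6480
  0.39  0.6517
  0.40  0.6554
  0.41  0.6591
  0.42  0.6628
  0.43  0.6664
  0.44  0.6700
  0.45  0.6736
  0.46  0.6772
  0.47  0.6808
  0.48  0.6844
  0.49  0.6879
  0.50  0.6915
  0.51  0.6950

T = 0.75;  σ√T = 0.4763
ln(S/K) + (r + σ²/2)T = ln(380/360) + (0.02 + 0.55²/2)·0.75 = 0.0541 + 0.1284 = 0.1825
d₁ = 0.1825 / 0.4763 = 0.3832 ≈ 0.38
N(d₁) = N(0.38) = 0.6480
Δ_put = N(d₁) − 1 = 0.6480 − 1 = -0.3520

-0.3520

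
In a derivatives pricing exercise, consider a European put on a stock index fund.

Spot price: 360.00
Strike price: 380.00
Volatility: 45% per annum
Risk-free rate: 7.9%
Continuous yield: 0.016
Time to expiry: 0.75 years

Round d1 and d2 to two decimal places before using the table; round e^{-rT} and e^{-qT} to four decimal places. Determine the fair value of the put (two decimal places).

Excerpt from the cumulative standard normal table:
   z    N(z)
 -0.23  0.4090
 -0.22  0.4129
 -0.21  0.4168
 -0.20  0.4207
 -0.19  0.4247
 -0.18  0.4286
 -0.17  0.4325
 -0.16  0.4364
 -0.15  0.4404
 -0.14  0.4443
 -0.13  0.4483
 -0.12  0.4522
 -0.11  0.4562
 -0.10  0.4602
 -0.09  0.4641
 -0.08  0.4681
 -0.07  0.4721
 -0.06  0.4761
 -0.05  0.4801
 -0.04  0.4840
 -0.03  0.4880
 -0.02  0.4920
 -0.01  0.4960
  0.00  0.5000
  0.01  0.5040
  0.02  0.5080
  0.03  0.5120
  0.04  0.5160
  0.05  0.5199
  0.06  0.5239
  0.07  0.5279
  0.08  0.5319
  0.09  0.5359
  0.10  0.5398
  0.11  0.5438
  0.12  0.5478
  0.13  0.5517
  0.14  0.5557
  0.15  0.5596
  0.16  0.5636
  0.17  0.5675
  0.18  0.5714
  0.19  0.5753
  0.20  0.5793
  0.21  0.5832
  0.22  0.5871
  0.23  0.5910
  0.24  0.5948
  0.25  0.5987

σ√T = 0.45·√0.75 = 0.3897
ln(S/K) + (r − q + σ²/2)T = ln(360/380) + (0.079 − 0.016 + 0.45²/2)·0.75 = -0.0541 + 0.1232 = 0.0691
d₁ = 0.0691 / 0.3897 = 0.1774 ≈ 0.18
d₂ = d₁ − σ√T = 0.1774 − 0.3897 = -0.2123 ≈ -0.21
exp(−qT) = exp(−0.016·0.75) = 0.9881;  exp(−rT) = exp(−0.079·0.75) = 0.9425
P = 380·0.9425·N(0.21) − 360·0.9881·N(-0.18) = 380·0.9425·0.5832 − 360·0.9881·0.4286 = 208.8731 − 152.4599 = 56.4132

56.41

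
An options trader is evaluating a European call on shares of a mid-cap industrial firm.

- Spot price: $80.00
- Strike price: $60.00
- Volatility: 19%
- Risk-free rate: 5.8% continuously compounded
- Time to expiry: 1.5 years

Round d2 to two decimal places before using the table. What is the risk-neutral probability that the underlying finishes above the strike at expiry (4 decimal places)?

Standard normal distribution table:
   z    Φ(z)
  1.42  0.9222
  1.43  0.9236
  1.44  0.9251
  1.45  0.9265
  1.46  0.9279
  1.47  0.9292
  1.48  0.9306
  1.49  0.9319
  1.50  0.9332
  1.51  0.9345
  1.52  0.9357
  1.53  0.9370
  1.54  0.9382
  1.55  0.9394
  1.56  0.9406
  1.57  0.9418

T = 1.5;  σ√T = 0.2327
d₁ = [ln(80/60) + (0.058 + ½·0.19²)·1.5] / (σ√T) = (0.2877 + 0.1141) / 0.2327 = 1.7265 ⇒ 1.73
d₂ = 1.7265 − 0.2327 = 1.4938 ⇒ 1.49
Pr(exercise) under Q = N(d₂) = 0.9319

0.9319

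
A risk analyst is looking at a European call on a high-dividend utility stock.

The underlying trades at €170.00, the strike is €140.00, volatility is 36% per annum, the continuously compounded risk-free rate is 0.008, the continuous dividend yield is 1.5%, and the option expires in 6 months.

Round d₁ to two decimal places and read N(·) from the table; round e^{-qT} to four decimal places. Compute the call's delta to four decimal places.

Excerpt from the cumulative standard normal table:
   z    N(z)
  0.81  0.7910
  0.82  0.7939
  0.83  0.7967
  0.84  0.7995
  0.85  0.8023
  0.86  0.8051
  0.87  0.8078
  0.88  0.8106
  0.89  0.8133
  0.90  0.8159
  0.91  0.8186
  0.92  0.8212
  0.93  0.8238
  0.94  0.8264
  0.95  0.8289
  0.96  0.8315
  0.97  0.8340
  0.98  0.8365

σ√T = 0.36·√0.5 = 0.2546
d₁ = [ln(170/140) + (0.008 − 0.015 + 0.36²/2)·0.5] / 0.2546 = [0.1942 + 0.0289] / 0.2546 = 0.8762 ≈ 0.88
N(d₁) = N(0.88) = 0.8106
Δ_call = e^(−qT)·N(d₁) = 0.9925·0.8106 = 0.8045

0.8045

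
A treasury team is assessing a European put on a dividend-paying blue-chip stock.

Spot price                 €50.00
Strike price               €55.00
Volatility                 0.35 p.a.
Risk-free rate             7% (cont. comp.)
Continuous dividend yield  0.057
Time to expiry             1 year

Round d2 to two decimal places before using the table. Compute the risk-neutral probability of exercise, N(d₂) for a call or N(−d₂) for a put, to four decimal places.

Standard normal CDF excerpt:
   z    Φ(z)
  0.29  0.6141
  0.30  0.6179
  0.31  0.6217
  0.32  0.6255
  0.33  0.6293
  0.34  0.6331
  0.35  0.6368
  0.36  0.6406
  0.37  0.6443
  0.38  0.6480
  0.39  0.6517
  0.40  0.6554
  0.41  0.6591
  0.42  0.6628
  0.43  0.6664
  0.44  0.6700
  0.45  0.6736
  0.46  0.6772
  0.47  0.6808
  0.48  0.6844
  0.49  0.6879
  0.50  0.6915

0.6591

σ√T = 0.35 × 1.0000 = 0.3500
d₁ = [ln(50/55) + (0.07 − 0.057 + ½·0.35²)·1] / (σ√T) = (-0.0953 + 0.0742) / 0.3500 = -0.0602 ≈ -0.06
d₂ = -0.0602 − 0.3500 = -0.4102 ≈ -0.41
Pr(exercise) under Q = N(−d₂) = N(0.41) = 0.6591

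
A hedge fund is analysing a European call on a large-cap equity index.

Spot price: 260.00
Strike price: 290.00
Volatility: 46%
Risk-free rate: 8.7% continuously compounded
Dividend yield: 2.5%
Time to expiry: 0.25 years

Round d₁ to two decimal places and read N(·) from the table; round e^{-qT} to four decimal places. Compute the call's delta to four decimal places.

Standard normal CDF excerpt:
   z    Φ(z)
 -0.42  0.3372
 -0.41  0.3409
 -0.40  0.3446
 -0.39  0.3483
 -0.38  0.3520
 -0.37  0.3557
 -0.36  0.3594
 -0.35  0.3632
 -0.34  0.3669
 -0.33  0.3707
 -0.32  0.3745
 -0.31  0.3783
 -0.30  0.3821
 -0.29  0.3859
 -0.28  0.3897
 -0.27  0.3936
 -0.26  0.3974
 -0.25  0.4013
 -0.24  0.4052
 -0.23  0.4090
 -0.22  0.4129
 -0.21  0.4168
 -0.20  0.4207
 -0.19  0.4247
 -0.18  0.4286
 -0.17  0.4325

σ√T = 0.46·√0.25 = 0.2300
d₁ = [ln(260/290) + (0.087 − 0.025 + ½·0.46²)·0.25] / (σ√T) = (-0.1092 + 0.0420) / 0.2300 = -0.2924 → -0.29
N(d₁) = N(-0.29) = 0.3859
Δ_call = exp(−qT)·N(d₁) = 0.9938·0.3859 = 0.3835

0.3835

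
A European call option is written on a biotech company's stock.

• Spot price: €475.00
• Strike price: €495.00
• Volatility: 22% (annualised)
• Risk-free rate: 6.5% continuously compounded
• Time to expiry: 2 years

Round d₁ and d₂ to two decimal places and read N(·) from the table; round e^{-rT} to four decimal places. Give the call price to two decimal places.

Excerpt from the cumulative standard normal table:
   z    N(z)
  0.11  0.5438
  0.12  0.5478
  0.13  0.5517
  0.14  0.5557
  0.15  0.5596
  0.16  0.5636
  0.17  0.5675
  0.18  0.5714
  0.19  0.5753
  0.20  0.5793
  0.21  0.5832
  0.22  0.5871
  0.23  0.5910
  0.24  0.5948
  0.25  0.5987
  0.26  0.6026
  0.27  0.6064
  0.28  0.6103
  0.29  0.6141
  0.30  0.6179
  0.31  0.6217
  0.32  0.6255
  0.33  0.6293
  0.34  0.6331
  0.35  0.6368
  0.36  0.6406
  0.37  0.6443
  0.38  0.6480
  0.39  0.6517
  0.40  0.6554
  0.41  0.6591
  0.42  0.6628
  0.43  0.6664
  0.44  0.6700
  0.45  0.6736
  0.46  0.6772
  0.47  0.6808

€78.45

σ√T = 0.22·√2 = 0.3111
ln(S/K) + (r + σ²/2)T = ln(475/495) + (0.065 + 0.22²/2)·2 = -0.0412 + 0.1784 = 0.1372
d₁ = 0.1372 / 0.3111 = 0.4408 ⇒ 0.44
d₂ = d₁ − σ√T = 0.4408 − 0.3111 = 0.1297 ⇒ 0.13
e^(−rT) = e^(−0.065·2) = 0.8781
C = 475·N(0.44) − 495·0.8781·N(0.13) = 475·0.6700 − 495·0.8781·0.5517 = 318.2500 − 239.8016 = 78.4484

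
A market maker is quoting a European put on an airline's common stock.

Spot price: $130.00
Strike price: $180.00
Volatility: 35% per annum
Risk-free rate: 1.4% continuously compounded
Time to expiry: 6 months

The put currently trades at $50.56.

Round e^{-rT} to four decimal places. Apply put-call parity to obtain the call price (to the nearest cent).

e^(−rT) = e^(−0.014·0.5) = 0.9930
Put-call parity: C − P = S − K·e^(−rT) = 130 − 180·0.9930 = 130 − 178.7400 = -48.7400
C = P + (C − P) = 50.56 + (-48.7400) = 1.8200

$1.82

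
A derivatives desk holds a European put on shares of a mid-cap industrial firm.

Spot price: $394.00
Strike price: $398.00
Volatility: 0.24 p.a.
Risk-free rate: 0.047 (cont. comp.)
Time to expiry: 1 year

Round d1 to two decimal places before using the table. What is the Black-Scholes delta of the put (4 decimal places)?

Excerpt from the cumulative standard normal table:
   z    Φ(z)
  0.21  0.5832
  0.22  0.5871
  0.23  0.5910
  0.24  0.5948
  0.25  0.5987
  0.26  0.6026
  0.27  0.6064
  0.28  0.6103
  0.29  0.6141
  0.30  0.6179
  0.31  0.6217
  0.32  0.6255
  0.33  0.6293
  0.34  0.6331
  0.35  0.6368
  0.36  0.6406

-0.3936

σ√T = 0.24 × 1.0000 = 0.2400
ln(S/K) + (r + σ²/2)T = ln(394/398) + (0.047 + 0.24²/2)·1 = -0.0101 + 0.0758 = 0.0657
d₁ = 0.0657 / 0.2400 = 0.2737 which rounds to 0.27
N(d₁) = N(0.27) = 0.6064
Δ_put = N(d₁) − 1 = 0.6064 − 1 = -0.3936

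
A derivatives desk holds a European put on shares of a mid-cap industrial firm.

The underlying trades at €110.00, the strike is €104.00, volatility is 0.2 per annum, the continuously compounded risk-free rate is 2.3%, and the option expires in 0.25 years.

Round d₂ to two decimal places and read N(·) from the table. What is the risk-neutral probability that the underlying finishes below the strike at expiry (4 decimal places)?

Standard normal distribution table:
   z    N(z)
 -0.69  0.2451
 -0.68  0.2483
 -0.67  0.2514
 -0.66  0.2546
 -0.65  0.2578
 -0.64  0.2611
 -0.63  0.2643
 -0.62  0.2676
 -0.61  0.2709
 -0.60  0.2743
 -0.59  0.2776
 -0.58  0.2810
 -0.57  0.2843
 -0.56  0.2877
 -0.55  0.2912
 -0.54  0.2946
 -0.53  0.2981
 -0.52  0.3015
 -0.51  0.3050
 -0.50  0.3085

0.2843

T = 0.25;  σ√T = 0.1000
d₁ = [ln(110/104) + (0.023 + 0.2²/2)·0.25] / 0.1000 = [0.0561 + 0.0108] / 0.1000 = 0.6684 → 0.67
d₂ = d₁ − σ√T = 0.6684 − 0.1000 = 0.5684 → 0.57
Pr(exercise) under Q = N(−d₂) = N(-0.57) = 0.2843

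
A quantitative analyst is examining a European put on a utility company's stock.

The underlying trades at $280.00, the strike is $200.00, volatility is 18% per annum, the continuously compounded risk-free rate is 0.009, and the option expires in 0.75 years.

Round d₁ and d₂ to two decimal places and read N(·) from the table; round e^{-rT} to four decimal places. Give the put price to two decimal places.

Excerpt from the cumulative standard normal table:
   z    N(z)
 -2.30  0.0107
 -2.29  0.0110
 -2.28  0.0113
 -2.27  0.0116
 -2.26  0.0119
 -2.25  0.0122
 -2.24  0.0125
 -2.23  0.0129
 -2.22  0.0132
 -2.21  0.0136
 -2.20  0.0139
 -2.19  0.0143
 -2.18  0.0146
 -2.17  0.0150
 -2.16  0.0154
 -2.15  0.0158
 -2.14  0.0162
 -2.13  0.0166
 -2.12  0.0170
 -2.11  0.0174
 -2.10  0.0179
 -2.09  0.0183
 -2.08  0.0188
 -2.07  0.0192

$0.21

σ√T = 0.18·√0.75 = 0.1559
ln(S/K) + (r + σ²/2)T = ln(280/200) + (0.009 + 0.18²/2)·0.75 = 0.3365 + 0.0189 = 0.3554
d₁ = 0.3554 / 0.1559 = 2.2797 → 2.28
d₂ = d₁ − σ√T = 2.2797 − 0.1559 = 2.1238 → 2.12
exp(−rT) = exp(−0.009·0.75) = 0.9933
N(−d₂) = N(-2.12) = 0.0170;  N(−d₁) = N(-2.28) = 0.0113
P = 200·0.9933·0.0170 − 280·0.0113 = 3.3772 − 3.1640 = 0.2132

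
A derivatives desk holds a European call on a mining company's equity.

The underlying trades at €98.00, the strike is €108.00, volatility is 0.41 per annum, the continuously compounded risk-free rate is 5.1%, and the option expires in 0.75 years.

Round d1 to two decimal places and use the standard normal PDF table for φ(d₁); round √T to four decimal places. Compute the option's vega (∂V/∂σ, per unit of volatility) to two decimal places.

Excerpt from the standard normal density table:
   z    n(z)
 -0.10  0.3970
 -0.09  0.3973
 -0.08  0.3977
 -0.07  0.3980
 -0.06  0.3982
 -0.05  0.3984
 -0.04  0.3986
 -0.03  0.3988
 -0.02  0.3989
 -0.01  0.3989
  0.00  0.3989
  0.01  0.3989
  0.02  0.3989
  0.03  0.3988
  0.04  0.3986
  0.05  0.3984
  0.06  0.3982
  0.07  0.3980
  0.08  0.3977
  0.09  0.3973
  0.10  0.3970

33.85

σ√T = 0.41 × 0.8660 = 0.3551
d₁ = [ln(98/108) + (0.051 + 0.41²/2)·0.75] / 0.3551 = [-0.0972 + 0.1013] / 0.3551 = 0.0116 → 0.01
√T = √0.75 = 0.8660
φ(d₁) = φ(0.01) = 0.3989
vega = S·φ(d₁)·√T = 98·0.3989·0.8660 = 33.8538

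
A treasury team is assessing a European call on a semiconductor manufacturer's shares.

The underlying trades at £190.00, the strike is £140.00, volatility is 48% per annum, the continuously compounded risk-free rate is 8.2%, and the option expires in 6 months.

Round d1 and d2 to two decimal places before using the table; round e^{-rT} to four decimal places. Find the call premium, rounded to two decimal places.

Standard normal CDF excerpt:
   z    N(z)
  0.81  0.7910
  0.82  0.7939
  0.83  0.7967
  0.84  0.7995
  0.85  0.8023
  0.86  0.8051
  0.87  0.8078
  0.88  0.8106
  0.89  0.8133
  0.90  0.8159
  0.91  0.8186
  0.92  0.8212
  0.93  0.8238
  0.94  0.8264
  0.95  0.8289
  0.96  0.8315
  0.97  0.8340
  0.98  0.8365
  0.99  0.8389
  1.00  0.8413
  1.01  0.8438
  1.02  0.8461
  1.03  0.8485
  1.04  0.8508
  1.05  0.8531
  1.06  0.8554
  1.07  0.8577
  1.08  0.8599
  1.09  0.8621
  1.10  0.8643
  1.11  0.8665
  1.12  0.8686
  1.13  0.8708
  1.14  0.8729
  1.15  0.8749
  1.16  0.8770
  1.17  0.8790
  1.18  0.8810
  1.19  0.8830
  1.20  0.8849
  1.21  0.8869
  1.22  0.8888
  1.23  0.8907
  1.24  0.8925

£59.96

σ√T = 0.48·√0.5 = 0.3394
d₁ = [ln(190/140) + (0.082 + 0.48²/2)·0.5] / 0.3394 = [0.3054 + 0.0986] / 0.3394 = 1.1902 ≈ 1.19
d₂ = d₁ − σ√T = 1.1902 − 0.3394 = 0.8508 ≈ 0.85
exp(−rT) = exp(−0.082·0.5) = 0.9598
C = 190·N(1.19) − 140·0.9598·N(0.85) = 190·0.8830 − 140·0.9598·0.8023 = 167.7700 − 107.8067 = 59.9633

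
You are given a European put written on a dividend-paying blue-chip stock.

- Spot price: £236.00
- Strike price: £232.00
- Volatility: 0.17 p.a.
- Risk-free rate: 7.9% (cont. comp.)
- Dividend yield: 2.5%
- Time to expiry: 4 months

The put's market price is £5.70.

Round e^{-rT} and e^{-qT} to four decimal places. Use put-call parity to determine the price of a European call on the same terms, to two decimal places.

£13.77

e^(−qT) = e^(−0.025·0.3333) = 0.9917;  e^(−rT) = e^(−0.079·0.3333) = 0.9740
Put-call parity: C − P = S·e^(−qT) − K·e^(−rT) = 236·0.9917 − 232·0.9740 = 234.0412 − 225.9680 = 8.0732
C = P + (C − P) = 5.70 + (8.0732) = 13.7732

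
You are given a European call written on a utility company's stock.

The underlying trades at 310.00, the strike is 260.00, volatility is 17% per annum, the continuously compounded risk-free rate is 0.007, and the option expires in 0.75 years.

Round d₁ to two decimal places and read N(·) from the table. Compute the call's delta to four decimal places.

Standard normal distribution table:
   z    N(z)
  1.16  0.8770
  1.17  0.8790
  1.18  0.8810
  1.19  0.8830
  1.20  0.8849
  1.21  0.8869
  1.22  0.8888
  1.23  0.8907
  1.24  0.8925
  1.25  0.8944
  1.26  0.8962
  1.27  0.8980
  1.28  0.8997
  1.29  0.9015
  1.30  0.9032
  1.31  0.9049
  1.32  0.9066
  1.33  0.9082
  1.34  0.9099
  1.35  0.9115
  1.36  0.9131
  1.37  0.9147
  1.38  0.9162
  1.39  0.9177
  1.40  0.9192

σ√T = 0.17 × 0.8660 = 0.1472
d₁ = [ln(310/260) + (0.007 + 0.17²/2)·0.75] / 0.1472 = [0.1759 + 0.0161] / 0.1472 = 1.3040 → 1.30
N(d₁) = N(1.30) = 0.9032
Δ_call = N(d₁) = 0.9032

0.9032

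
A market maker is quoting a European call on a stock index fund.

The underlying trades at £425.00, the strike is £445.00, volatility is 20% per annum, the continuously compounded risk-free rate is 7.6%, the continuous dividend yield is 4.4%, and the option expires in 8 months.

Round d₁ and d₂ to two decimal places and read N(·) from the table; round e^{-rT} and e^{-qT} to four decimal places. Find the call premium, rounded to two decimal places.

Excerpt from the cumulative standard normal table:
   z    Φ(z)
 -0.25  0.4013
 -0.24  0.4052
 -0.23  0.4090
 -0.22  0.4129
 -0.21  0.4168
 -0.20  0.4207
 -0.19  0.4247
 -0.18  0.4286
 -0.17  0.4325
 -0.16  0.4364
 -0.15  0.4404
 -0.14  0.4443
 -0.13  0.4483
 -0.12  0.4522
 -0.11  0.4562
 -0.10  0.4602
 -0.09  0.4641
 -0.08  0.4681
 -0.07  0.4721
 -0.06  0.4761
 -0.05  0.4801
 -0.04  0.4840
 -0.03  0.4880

σ√T = 0.2·√0.6667 = 0.1633
d₁ = [ln(425/445) + (0.076 − 0.044 + ½·0.2²)·0.6667] / (σ√T) = (-0.0460 + 0.0347) / 0.1633 = -0.0693 ⇒ -0.07
d₂ = -0.0693 − 0.1633 = -0.2326 ⇒ -0.23
exp(−qT) = exp(−0.044·0.6667) = 0.9711;  exp(−rT) = exp(−0.076·0.6667) = 0.9506
C = 425·0.9711·N(-0.07) − 445·0.9506·N(-0.23) = 425·0.9711·0.4721 − 445·0.9506·0.4090 = 194.8439 − 173.0140 = 21.8300

£21.83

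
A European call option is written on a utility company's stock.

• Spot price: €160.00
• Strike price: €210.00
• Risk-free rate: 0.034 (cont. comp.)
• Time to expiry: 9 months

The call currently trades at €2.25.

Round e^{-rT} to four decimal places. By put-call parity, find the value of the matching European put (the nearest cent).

exp(−rT) = exp(−0.034·0.75) = 0.9748
Put-call parity: C − P = S − K·e^(−rT) = 160 − 210·0.9748 = 160 − 204.7080 = -44.7080
P = C − (C − P) = 2.25 − (-44.7080) = 46.9580

€46.96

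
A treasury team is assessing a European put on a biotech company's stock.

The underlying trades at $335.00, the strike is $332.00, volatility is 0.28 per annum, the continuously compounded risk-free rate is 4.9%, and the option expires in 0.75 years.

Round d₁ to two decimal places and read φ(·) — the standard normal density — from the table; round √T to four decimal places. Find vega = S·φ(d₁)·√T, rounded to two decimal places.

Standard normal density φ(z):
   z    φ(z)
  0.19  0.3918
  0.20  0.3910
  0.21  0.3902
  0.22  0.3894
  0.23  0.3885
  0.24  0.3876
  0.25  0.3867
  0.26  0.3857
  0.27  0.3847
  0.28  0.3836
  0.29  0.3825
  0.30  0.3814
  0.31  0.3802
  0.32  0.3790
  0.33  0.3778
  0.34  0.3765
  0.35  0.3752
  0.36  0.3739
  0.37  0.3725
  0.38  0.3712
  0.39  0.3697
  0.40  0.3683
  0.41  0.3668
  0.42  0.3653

T = 0.75;  σ√T = 0.2425
ln(S/K) + (r + σ²/2)T = ln(335/332) + (0.049 + 0.28²/2)·0.75 = 0.0090 + 0.0662 = 0.0751
d₁ = 0.0751 / 0.2425 = 0.3099 → 0.31
√T = √0.75 = 0.8660
φ(d₁) = φ(0.31) = 0.3802
vega = S·φ(d₁)·√T = 335·0.3802·0.8660 = 110.2998

110.30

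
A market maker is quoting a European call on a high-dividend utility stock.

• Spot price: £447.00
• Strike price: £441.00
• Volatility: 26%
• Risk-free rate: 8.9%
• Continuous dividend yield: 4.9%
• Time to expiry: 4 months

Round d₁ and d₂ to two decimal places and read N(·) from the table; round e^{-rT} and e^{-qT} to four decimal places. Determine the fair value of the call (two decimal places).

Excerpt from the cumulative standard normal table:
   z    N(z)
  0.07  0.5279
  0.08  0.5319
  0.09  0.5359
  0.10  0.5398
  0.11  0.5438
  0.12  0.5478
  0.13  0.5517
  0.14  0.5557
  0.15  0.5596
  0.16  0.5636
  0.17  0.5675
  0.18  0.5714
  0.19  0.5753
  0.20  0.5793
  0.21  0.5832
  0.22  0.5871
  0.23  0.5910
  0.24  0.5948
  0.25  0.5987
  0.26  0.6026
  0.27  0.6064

σ√T = 0.26·√0.3333 = 0.1501
d₁ = [ln(447/441) + (0.089 − 0.049 + 0.26²/2)·0.3333] / 0.1501 = [0.0135 + 0.0246] / 0.1501 = 0.2539 → 0.25
d₂ = d₁ − σ√T = 0.2539 − 0.1501 = 0.1038 → 0.10
exp(−qT) = exp(−0.049·0.3333) = 0.9838;  exp(−rT) = exp(−0.089·0.3333) = 0.9708
N(d₁) = N(0.25) = 0.5987;  N(d₂) = N(0.10) = 0.5398
C = 447·0.9838·0.5987 − 441·0.9708·0.5398 = 263.2835 − 231.1007 = 32.1828

£32.18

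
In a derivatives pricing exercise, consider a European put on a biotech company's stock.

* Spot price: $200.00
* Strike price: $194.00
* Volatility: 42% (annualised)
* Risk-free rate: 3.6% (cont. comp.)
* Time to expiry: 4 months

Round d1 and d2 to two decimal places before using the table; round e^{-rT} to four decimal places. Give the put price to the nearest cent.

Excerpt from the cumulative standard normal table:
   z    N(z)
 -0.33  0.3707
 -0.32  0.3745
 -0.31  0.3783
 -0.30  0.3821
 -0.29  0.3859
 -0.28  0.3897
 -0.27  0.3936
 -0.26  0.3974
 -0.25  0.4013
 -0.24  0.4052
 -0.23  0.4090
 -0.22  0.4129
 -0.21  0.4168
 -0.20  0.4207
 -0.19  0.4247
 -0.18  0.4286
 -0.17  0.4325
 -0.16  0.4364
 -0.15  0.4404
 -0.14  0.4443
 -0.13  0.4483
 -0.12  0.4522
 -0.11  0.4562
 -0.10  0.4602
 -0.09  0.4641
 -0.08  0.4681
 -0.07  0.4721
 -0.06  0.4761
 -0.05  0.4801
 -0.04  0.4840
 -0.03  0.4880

$15.61

T = 0.3333;  σ√T = 0.2425
d₁ = [ln(200/194) + (0.036 + 0.42²/2)·0.3333] / 0.2425 = [0.0305 + 0.0414] / 0.2425 = 0.2963 ≈ 0.30
d₂ = d₁ − σ√T = 0.2963 − 0.2425 = 0.0539 ≈ 0.05
e^(−rT) = e^(−0.036·0.3333) = 0.9881
N(−d₂) = N(-0.05) = 0.4801;  N(−d₁) = N(-0.30) = 0.3821
P = 194·0.9881·0.4801 − 200·0.3821 = 92.0310 − 76.4200 = 15.6110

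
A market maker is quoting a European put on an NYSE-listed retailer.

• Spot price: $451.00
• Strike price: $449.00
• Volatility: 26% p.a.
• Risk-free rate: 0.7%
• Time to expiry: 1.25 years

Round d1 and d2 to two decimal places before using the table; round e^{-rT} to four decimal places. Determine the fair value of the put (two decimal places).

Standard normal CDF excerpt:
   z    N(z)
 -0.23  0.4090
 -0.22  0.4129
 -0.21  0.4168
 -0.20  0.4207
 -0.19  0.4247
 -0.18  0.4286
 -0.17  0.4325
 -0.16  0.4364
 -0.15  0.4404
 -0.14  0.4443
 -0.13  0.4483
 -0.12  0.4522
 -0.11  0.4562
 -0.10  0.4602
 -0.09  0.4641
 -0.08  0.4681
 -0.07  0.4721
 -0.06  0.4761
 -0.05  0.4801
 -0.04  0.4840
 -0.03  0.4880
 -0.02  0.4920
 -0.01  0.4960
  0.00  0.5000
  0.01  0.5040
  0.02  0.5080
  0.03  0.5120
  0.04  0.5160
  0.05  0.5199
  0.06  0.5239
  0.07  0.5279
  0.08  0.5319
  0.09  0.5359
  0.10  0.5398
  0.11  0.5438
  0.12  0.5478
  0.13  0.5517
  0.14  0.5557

$48.72

σ√T = 0.26 × 1.1180 = 0.2907
d₁ = [ln(451/449) + (0.007 + 0.26²/2)·1.25] / 0.2907 = [0.0044 + 0.0510] / 0.2907 = 0.1907 ⇒ 0.19
d₂ = d₁ − σ√T = 0.1907 − 0.2907 = -0.1000 ⇒ -0.10
e^(−rT) = e^(−0.007·1.25) = 0.9913
P = 449·0.9913·N(0.10) − 451·N(-0.19) = 449·0.9913·0.5398 − 451·0.4247 = 240.2616 − 191.5397 = 48.7219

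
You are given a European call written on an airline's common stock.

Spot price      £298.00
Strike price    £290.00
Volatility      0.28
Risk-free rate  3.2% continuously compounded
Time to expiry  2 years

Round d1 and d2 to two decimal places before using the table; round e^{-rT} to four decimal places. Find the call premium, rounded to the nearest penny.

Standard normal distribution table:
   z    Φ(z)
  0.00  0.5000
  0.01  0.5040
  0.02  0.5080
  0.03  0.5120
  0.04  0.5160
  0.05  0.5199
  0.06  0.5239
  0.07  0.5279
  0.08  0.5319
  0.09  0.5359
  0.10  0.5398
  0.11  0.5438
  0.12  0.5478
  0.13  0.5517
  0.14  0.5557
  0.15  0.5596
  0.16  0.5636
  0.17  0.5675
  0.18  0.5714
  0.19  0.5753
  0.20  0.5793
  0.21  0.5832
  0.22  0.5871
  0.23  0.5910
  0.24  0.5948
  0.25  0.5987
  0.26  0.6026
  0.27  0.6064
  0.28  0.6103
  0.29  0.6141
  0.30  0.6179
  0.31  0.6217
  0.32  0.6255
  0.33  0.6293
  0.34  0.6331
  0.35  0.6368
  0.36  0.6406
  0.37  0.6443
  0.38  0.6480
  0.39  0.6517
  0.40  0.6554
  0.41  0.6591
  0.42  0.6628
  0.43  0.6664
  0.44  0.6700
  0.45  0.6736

σ√T = 0.28·√2 = 0.3960
d₁ = [ln(298/290) + (0.032 + 0.28²/2)·2] / 0.3960 = [0.0272 + 0.1424] / 0.3960 = 0.4283 ⇒ 0.43
d₂ = d₁ − σ√T = 0.4283 − 0.3960 = 0.0324 ⇒ 0.03
exp(−rT) = exp(−0.032·2) = 0.9380
N(d₁) = N(0.43) = 0.6664;  N(d₂) = N(0.03) = 0.5120
C = 298·0.6664 − 290·0.9380·0.5120 = 198.5872 − 139.2742 = 59.3130

£59.31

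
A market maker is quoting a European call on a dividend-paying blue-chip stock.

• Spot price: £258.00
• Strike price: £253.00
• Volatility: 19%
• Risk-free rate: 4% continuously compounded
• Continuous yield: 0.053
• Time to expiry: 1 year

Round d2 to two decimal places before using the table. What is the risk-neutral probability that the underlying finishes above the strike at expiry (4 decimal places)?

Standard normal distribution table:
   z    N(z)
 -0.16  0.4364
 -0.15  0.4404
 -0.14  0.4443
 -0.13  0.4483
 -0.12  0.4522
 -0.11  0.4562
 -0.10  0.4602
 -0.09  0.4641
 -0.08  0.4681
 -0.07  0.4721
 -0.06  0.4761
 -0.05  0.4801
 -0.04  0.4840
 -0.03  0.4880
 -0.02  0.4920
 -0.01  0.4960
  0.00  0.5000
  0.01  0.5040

0.4761

σ√T = 0.19·√1 = 0.1900
d₁ = [ln(258/253) + (0.04 − 0.053 + 0.19²/2)·1] / 0.1900 = [0.0196 + 0.0051] / 0.1900 = 0.1296 → 0.13
d₂ = d₁ − σ√T = 0.1296 − 0.1900 = -0.0604 → -0.06
Pr(exercise) under Q = N(d₂) = 0.4761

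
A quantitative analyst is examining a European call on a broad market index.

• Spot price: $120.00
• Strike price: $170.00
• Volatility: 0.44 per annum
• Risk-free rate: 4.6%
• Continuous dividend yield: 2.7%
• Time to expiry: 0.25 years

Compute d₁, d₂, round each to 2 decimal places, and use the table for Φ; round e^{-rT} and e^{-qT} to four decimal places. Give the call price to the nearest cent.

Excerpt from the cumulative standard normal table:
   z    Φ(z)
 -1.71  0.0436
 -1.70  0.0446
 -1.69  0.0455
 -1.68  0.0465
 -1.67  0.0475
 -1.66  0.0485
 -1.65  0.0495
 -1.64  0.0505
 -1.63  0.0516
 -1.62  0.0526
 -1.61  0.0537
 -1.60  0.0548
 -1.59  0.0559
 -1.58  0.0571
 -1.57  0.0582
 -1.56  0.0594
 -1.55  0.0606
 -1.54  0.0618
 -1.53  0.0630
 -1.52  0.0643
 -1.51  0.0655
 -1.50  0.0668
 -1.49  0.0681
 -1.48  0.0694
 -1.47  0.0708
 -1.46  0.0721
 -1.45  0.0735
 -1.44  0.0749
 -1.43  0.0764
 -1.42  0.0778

$0.78

σ√T = 0.44·√0.25 = 0.2200
d₁ = [ln(120/170) + (0.046 − 0.027 + 0.44²/2)·0.25] / 0.2200 = [-0.3483 + 0.0290] / 0.2200 = -1.4516 ≈ -1.45
d₂ = d₁ − σ√T = -1.4516 − 0.2200 = -1.6716 ≈ -1.67
exp(−qT) = exp(−0.027·0.25) = 0.9933;  exp(−rT) = exp(−0.046·0.25) = 0.9886
C = 120·0.9933·N(-1.45) − 170·0.9886·N(-1.67) = 120·0.9933·0.0735 − 170·0.9886·0.0475 = 8.7609 − 7.9829 = 0.7780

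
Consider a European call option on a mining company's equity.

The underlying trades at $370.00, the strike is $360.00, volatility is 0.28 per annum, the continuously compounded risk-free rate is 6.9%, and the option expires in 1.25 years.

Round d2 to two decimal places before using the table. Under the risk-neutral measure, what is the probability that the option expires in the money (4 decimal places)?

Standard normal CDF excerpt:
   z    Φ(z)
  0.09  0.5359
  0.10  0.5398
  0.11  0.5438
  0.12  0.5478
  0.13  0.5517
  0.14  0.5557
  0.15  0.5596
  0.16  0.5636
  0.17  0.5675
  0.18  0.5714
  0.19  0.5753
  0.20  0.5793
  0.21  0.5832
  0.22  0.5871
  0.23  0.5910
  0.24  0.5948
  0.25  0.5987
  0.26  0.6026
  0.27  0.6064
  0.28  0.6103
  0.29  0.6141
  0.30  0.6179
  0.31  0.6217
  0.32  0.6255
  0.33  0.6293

0.5832

T = 1.25;  σ√T = 0.3130
ln(S/K) + (r + σ²/2)T = ln(370/360) + (0.069 + 0.28²/2)·1.25 = 0.0274 + 0.1353 = 0.1626
d₁ = 0.1626 / 0.3130 = 0.5196 ≈ 0.52
d₂ = d₁ − σ√T = 0.5196 − 0.3130 = 0.2065 ≈ 0.21
Risk-neutral Pr[S_T > K] = N(d₂) = N(0.21) = 0.5832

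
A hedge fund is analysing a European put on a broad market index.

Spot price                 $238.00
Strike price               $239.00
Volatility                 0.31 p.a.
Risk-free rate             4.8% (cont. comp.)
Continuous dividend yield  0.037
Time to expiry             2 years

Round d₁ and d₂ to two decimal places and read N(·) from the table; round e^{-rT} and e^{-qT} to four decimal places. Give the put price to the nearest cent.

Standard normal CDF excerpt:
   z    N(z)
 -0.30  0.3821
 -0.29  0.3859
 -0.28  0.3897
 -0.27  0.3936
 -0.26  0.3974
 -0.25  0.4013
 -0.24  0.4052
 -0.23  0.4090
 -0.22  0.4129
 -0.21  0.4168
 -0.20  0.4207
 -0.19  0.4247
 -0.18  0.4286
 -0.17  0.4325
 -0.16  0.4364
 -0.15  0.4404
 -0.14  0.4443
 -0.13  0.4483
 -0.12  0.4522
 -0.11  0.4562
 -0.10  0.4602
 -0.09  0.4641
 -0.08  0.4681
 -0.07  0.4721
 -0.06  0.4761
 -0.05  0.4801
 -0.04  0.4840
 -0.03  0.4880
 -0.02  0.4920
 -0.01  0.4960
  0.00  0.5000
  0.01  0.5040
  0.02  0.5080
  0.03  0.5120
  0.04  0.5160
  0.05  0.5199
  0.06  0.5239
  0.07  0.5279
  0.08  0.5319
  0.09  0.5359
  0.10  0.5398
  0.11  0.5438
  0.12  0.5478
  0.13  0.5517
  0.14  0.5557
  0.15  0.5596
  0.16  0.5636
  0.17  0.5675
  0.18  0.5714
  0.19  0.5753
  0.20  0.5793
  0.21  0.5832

$36.23

σ√T = 0.31·√2 = 0.4384
d₁ = [ln(238/239) + (0.048 − 0.037 + ½·0.31²)·2] / (σ√T) = (-0.0042 + 0.1181) / 0.4384 = 0.2598 ≈ 0.26
d₂ = 0.2598 − 0.4384 = -0.1786 ≈ -0.18
exp(−qT) = exp(−0.037·2) = 0.9287;  exp(−rT) = exp(−0.048·2) = 0.9085
P = 239·0.9085·N(0.18) − 238·0.9287·N(-0.26) = 239·0.9085·0.5714 − 238·0.9287·0.3974 = 124.0689 − 87.8376 = 36.2314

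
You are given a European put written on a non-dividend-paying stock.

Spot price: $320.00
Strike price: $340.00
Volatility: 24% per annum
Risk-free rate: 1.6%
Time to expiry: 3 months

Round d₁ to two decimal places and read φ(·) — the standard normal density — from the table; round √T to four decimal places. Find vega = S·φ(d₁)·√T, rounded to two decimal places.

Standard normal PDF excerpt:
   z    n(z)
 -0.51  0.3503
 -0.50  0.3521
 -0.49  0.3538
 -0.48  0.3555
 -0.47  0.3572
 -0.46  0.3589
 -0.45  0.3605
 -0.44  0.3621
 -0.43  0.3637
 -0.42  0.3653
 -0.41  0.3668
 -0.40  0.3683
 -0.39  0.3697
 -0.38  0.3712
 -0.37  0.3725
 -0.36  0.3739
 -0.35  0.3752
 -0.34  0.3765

T = 0.25;  σ√T = 0.1200
d₁ = [ln(320/340) + (0.016 + ½·0.24²)·0.25] / (σ√T) = (-0.0606 + 0.0112) / 0.1200 = -0.4119 ≈ -0.41
√T = √0.25 = 0.5000
φ(d₁) = φ(-0.41) = 0.3668
vega = S·φ(d₁)·√T = 320·0.3668·0.5000 = 58.6880

58.69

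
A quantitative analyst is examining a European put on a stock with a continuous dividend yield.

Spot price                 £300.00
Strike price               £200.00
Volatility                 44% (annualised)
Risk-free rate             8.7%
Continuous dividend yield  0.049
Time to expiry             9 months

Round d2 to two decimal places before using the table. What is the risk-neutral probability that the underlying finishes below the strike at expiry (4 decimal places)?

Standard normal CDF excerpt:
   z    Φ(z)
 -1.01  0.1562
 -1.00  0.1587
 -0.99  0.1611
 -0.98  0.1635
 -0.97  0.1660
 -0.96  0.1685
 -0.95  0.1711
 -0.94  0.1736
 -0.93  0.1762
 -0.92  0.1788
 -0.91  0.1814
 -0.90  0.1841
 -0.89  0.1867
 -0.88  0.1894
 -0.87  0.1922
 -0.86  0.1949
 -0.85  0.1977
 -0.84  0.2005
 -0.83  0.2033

0.1711

σ√T = 0.44 × 0.8660 = 0.3811
ln(S/K) + (r − q + σ²/2)T = ln(300/200) + (0.087 − 0.049 + 0.44²/2)·0.75 = 0.4055 + 0.1011 = 0.5066
d₁ = 0.5066 / 0.3811 = 1.3294 which rounds to 1.33
d₂ = d₁ − σ√T = 1.3294 − 0.3811 = 0.9483 which rounds to 0.95
Pr(exercise) under Q = N(−d₂) = N(-0.95) = 0.1711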